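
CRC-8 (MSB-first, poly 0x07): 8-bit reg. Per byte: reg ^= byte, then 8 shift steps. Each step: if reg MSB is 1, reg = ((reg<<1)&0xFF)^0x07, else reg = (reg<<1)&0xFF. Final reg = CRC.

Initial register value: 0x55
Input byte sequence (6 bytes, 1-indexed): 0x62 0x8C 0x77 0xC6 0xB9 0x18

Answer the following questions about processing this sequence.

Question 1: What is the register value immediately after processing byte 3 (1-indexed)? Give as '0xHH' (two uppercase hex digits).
After byte 1 (0x62): reg=0x85
After byte 2 (0x8C): reg=0x3F
After byte 3 (0x77): reg=0xFF

Answer: 0xFF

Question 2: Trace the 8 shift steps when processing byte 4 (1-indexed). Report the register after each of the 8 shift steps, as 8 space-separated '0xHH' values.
Answer: 0x72 0xE4 0xCF 0x99 0x35 0x6A 0xD4 0xAF

Derivation:
After byte 1 (0x62): reg=0x85
After byte 2 (0x8C): reg=0x3F
After byte 3 (0x77): reg=0xFF
Register before byte 4: 0xFF
After XOR with byte 0xC6: 0x39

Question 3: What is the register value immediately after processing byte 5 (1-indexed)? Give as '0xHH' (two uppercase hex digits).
After byte 1 (0x62): reg=0x85
After byte 2 (0x8C): reg=0x3F
After byte 3 (0x77): reg=0xFF
After byte 4 (0xC6): reg=0xAF
After byte 5 (0xB9): reg=0x62

Answer: 0x62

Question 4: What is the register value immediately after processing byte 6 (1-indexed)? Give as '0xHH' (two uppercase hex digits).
Answer: 0x61

Derivation:
After byte 1 (0x62): reg=0x85
After byte 2 (0x8C): reg=0x3F
After byte 3 (0x77): reg=0xFF
After byte 4 (0xC6): reg=0xAF
After byte 5 (0xB9): reg=0x62
After byte 6 (0x18): reg=0x61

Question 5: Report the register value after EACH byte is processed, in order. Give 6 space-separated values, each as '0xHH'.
0x85 0x3F 0xFF 0xAF 0x62 0x61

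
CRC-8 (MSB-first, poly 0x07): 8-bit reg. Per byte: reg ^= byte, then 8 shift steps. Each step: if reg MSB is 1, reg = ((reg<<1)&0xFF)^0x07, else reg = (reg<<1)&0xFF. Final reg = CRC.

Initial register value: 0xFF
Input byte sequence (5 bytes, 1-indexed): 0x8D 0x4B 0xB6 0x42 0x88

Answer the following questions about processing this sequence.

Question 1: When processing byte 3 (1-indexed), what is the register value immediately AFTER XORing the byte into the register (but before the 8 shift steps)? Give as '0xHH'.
Answer: 0xC8

Derivation:
Register before byte 3: 0x7E
Byte 3: 0xB6
0x7E XOR 0xB6 = 0xC8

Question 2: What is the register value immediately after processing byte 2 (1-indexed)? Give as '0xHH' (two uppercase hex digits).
Answer: 0x7E

Derivation:
After byte 1 (0x8D): reg=0x59
After byte 2 (0x4B): reg=0x7E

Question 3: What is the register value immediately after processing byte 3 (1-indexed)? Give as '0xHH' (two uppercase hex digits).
Answer: 0x76

Derivation:
After byte 1 (0x8D): reg=0x59
After byte 2 (0x4B): reg=0x7E
After byte 3 (0xB6): reg=0x76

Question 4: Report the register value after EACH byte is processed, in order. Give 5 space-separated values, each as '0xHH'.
0x59 0x7E 0x76 0x8C 0x1C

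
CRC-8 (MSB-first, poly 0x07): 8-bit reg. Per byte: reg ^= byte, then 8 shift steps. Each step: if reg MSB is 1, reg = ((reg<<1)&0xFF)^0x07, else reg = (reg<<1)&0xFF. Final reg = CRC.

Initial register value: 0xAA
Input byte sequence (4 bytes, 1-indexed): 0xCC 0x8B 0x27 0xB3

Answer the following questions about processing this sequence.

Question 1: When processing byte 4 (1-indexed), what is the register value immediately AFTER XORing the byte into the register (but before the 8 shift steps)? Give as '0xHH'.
Register before byte 4: 0x6C
Byte 4: 0xB3
0x6C XOR 0xB3 = 0xDF

Answer: 0xDF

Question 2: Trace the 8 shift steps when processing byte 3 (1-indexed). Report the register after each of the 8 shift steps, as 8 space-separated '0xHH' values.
Answer: 0x28 0x50 0xA0 0x47 0x8E 0x1B 0x36 0x6C

Derivation:
After byte 1 (0xCC): reg=0x35
After byte 2 (0x8B): reg=0x33
Register before byte 3: 0x33
After XOR with byte 0x27: 0x14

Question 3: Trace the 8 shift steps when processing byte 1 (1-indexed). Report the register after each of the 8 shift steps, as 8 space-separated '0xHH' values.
Answer: 0xCC 0x9F 0x39 0x72 0xE4 0xCF 0x99 0x35

Derivation:
Register before byte 1: 0xAA
After XOR with byte 0xCC: 0x66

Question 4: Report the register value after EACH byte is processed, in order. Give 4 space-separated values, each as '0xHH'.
0x35 0x33 0x6C 0x13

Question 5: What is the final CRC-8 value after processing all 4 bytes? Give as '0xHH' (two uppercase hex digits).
After byte 1 (0xCC): reg=0x35
After byte 2 (0x8B): reg=0x33
After byte 3 (0x27): reg=0x6C
After byte 4 (0xB3): reg=0x13

Answer: 0x13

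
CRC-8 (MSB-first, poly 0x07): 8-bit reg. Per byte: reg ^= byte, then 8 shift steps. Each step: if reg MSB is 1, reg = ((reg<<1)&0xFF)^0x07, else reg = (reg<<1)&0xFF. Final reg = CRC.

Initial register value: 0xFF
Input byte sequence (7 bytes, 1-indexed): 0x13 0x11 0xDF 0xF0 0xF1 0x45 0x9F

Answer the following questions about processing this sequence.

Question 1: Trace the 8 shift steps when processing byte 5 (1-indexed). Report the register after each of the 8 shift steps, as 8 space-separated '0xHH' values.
Answer: 0x26 0x4C 0x98 0x37 0x6E 0xDC 0xBF 0x79

Derivation:
After byte 1 (0x13): reg=0x8A
After byte 2 (0x11): reg=0xC8
After byte 3 (0xDF): reg=0x65
After byte 4 (0xF0): reg=0xE2
Register before byte 5: 0xE2
After XOR with byte 0xF1: 0x13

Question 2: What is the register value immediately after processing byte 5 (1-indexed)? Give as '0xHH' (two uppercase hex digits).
Answer: 0x79

Derivation:
After byte 1 (0x13): reg=0x8A
After byte 2 (0x11): reg=0xC8
After byte 3 (0xDF): reg=0x65
After byte 4 (0xF0): reg=0xE2
After byte 5 (0xF1): reg=0x79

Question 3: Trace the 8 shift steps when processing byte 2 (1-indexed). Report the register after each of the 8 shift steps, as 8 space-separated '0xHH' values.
After byte 1 (0x13): reg=0x8A
Register before byte 2: 0x8A
After XOR with byte 0x11: 0x9B

Answer: 0x31 0x62 0xC4 0x8F 0x19 0x32 0x64 0xC8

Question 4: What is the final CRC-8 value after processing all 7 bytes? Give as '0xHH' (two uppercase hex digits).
Answer: 0xD1

Derivation:
After byte 1 (0x13): reg=0x8A
After byte 2 (0x11): reg=0xC8
After byte 3 (0xDF): reg=0x65
After byte 4 (0xF0): reg=0xE2
After byte 5 (0xF1): reg=0x79
After byte 6 (0x45): reg=0xB4
After byte 7 (0x9F): reg=0xD1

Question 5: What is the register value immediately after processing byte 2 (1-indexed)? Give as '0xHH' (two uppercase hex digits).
After byte 1 (0x13): reg=0x8A
After byte 2 (0x11): reg=0xC8

Answer: 0xC8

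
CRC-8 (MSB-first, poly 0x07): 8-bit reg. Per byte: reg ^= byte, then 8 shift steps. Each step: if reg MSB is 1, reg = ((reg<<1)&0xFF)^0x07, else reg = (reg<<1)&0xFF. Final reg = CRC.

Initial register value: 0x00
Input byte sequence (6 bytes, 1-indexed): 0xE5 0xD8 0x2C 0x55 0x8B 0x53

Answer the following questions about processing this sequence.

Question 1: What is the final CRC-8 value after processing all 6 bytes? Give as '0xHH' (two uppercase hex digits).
Answer: 0x05

Derivation:
After byte 1 (0xE5): reg=0xB5
After byte 2 (0xD8): reg=0x04
After byte 3 (0x2C): reg=0xD8
After byte 4 (0x55): reg=0xAA
After byte 5 (0x8B): reg=0xE7
After byte 6 (0x53): reg=0x05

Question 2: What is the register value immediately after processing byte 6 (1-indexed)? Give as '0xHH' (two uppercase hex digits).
Answer: 0x05

Derivation:
After byte 1 (0xE5): reg=0xB5
After byte 2 (0xD8): reg=0x04
After byte 3 (0x2C): reg=0xD8
After byte 4 (0x55): reg=0xAA
After byte 5 (0x8B): reg=0xE7
After byte 6 (0x53): reg=0x05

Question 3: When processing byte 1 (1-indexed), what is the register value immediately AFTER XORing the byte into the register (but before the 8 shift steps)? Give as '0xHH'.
Register before byte 1: 0x00
Byte 1: 0xE5
0x00 XOR 0xE5 = 0xE5

Answer: 0xE5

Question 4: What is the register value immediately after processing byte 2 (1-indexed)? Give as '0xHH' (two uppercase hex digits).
After byte 1 (0xE5): reg=0xB5
After byte 2 (0xD8): reg=0x04

Answer: 0x04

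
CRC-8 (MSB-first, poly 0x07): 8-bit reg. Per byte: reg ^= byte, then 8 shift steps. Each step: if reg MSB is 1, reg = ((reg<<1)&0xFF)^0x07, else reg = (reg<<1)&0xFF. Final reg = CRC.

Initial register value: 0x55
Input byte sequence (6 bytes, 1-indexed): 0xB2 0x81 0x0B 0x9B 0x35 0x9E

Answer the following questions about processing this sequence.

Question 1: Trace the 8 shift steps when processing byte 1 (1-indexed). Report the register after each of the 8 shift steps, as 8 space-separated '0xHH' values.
Answer: 0xC9 0x95 0x2D 0x5A 0xB4 0x6F 0xDE 0xBB

Derivation:
Register before byte 1: 0x55
After XOR with byte 0xB2: 0xE7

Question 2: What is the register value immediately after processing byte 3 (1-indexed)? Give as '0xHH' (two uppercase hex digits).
After byte 1 (0xB2): reg=0xBB
After byte 2 (0x81): reg=0xA6
After byte 3 (0x0B): reg=0x4A

Answer: 0x4A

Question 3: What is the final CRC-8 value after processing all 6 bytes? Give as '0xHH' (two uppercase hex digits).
Answer: 0x2F

Derivation:
After byte 1 (0xB2): reg=0xBB
After byte 2 (0x81): reg=0xA6
After byte 3 (0x0B): reg=0x4A
After byte 4 (0x9B): reg=0x39
After byte 5 (0x35): reg=0x24
After byte 6 (0x9E): reg=0x2F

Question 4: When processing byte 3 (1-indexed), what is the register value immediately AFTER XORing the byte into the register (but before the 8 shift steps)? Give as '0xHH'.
Register before byte 3: 0xA6
Byte 3: 0x0B
0xA6 XOR 0x0B = 0xAD

Answer: 0xAD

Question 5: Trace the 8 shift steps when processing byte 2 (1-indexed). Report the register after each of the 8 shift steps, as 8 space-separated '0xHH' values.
Answer: 0x74 0xE8 0xD7 0xA9 0x55 0xAA 0x53 0xA6

Derivation:
After byte 1 (0xB2): reg=0xBB
Register before byte 2: 0xBB
After XOR with byte 0x81: 0x3A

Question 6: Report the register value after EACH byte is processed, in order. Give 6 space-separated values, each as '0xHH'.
0xBB 0xA6 0x4A 0x39 0x24 0x2F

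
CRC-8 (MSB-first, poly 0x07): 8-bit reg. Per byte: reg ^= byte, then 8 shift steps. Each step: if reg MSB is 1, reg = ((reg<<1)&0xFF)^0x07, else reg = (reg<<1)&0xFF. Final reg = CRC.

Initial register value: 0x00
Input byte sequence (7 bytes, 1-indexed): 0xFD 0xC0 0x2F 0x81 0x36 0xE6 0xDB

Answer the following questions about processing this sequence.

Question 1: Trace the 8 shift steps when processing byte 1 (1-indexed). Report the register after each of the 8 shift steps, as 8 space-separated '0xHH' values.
Answer: 0xFD 0xFD 0xFD 0xFD 0xFD 0xFD 0xFD 0xFD

Derivation:
Register before byte 1: 0x00
After XOR with byte 0xFD: 0xFD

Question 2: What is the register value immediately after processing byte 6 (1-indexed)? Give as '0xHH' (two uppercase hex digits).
Answer: 0xE5

Derivation:
After byte 1 (0xFD): reg=0xFD
After byte 2 (0xC0): reg=0xB3
After byte 3 (0x2F): reg=0xDD
After byte 4 (0x81): reg=0x93
After byte 5 (0x36): reg=0x72
After byte 6 (0xE6): reg=0xE5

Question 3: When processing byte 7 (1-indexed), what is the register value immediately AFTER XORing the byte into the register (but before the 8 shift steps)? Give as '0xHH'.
Register before byte 7: 0xE5
Byte 7: 0xDB
0xE5 XOR 0xDB = 0x3E

Answer: 0x3E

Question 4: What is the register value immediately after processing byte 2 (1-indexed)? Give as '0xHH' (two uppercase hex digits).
After byte 1 (0xFD): reg=0xFD
After byte 2 (0xC0): reg=0xB3

Answer: 0xB3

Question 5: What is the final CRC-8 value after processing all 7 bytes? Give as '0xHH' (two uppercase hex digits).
After byte 1 (0xFD): reg=0xFD
After byte 2 (0xC0): reg=0xB3
After byte 3 (0x2F): reg=0xDD
After byte 4 (0x81): reg=0x93
After byte 5 (0x36): reg=0x72
After byte 6 (0xE6): reg=0xE5
After byte 7 (0xDB): reg=0xBA

Answer: 0xBA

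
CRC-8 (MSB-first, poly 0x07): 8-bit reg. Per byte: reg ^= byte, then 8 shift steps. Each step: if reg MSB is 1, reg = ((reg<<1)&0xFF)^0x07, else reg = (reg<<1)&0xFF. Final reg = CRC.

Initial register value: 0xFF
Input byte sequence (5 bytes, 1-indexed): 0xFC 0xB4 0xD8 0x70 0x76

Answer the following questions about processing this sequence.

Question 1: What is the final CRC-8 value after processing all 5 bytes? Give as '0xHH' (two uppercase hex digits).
After byte 1 (0xFC): reg=0x09
After byte 2 (0xB4): reg=0x3A
After byte 3 (0xD8): reg=0xA0
After byte 4 (0x70): reg=0x3E
After byte 5 (0x76): reg=0xFF

Answer: 0xFF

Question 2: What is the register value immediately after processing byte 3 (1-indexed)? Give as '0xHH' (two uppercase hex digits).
After byte 1 (0xFC): reg=0x09
After byte 2 (0xB4): reg=0x3A
After byte 3 (0xD8): reg=0xA0

Answer: 0xA0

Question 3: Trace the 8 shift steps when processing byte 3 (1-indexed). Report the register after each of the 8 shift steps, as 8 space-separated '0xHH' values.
Answer: 0xC3 0x81 0x05 0x0A 0x14 0x28 0x50 0xA0

Derivation:
After byte 1 (0xFC): reg=0x09
After byte 2 (0xB4): reg=0x3A
Register before byte 3: 0x3A
After XOR with byte 0xD8: 0xE2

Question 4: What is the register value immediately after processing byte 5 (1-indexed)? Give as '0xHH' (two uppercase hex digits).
After byte 1 (0xFC): reg=0x09
After byte 2 (0xB4): reg=0x3A
After byte 3 (0xD8): reg=0xA0
After byte 4 (0x70): reg=0x3E
After byte 5 (0x76): reg=0xFF

Answer: 0xFF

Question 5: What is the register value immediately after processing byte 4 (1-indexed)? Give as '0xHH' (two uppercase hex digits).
After byte 1 (0xFC): reg=0x09
After byte 2 (0xB4): reg=0x3A
After byte 3 (0xD8): reg=0xA0
After byte 4 (0x70): reg=0x3E

Answer: 0x3E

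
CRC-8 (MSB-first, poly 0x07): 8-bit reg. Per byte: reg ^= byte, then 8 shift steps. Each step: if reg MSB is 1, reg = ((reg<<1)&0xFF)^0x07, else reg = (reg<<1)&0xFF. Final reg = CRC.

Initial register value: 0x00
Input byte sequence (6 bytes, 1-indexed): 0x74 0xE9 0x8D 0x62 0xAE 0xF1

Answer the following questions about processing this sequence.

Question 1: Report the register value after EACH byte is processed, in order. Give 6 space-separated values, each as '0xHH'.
0x4B 0x67 0x98 0xE8 0xD5 0xFC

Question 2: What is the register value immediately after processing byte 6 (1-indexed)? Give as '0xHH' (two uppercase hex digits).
After byte 1 (0x74): reg=0x4B
After byte 2 (0xE9): reg=0x67
After byte 3 (0x8D): reg=0x98
After byte 4 (0x62): reg=0xE8
After byte 5 (0xAE): reg=0xD5
After byte 6 (0xF1): reg=0xFC

Answer: 0xFC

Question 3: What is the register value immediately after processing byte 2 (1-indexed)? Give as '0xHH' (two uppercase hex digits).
Answer: 0x67

Derivation:
After byte 1 (0x74): reg=0x4B
After byte 2 (0xE9): reg=0x67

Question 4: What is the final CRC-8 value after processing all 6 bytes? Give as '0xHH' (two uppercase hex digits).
Answer: 0xFC

Derivation:
After byte 1 (0x74): reg=0x4B
After byte 2 (0xE9): reg=0x67
After byte 3 (0x8D): reg=0x98
After byte 4 (0x62): reg=0xE8
After byte 5 (0xAE): reg=0xD5
After byte 6 (0xF1): reg=0xFC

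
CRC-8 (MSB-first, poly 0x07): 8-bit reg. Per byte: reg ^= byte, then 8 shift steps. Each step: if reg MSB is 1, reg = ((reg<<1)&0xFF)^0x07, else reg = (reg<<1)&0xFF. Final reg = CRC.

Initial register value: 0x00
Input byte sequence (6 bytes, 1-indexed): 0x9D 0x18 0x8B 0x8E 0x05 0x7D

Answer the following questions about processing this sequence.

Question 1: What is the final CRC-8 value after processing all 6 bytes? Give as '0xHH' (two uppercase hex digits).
Answer: 0x32

Derivation:
After byte 1 (0x9D): reg=0xDA
After byte 2 (0x18): reg=0x40
After byte 3 (0x8B): reg=0x7F
After byte 4 (0x8E): reg=0xD9
After byte 5 (0x05): reg=0x1A
After byte 6 (0x7D): reg=0x32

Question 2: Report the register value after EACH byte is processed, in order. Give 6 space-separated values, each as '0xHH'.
0xDA 0x40 0x7F 0xD9 0x1A 0x32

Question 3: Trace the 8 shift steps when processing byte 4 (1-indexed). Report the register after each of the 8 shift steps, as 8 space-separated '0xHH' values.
After byte 1 (0x9D): reg=0xDA
After byte 2 (0x18): reg=0x40
After byte 3 (0x8B): reg=0x7F
Register before byte 4: 0x7F
After XOR with byte 0x8E: 0xF1

Answer: 0xE5 0xCD 0x9D 0x3D 0x7A 0xF4 0xEF 0xD9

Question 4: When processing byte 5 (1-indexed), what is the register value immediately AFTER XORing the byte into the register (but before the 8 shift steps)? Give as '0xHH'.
Answer: 0xDC

Derivation:
Register before byte 5: 0xD9
Byte 5: 0x05
0xD9 XOR 0x05 = 0xDC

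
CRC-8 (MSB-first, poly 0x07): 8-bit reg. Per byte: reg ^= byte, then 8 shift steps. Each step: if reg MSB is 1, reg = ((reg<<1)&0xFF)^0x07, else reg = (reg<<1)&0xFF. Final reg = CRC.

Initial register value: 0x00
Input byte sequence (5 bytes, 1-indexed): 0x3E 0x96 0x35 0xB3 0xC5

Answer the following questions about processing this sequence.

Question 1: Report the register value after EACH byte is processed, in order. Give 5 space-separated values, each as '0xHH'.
0xBA 0xC4 0xD9 0x11 0x22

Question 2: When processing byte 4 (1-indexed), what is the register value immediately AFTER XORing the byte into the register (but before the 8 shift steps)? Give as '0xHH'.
Answer: 0x6A

Derivation:
Register before byte 4: 0xD9
Byte 4: 0xB3
0xD9 XOR 0xB3 = 0x6A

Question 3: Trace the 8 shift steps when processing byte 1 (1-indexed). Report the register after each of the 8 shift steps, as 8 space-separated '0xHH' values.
Answer: 0x7C 0xF8 0xF7 0xE9 0xD5 0xAD 0x5D 0xBA

Derivation:
Register before byte 1: 0x00
After XOR with byte 0x3E: 0x3E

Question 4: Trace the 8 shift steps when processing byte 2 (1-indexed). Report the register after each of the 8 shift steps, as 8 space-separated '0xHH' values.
After byte 1 (0x3E): reg=0xBA
Register before byte 2: 0xBA
After XOR with byte 0x96: 0x2C

Answer: 0x58 0xB0 0x67 0xCE 0x9B 0x31 0x62 0xC4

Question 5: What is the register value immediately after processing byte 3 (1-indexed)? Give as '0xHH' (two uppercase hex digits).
After byte 1 (0x3E): reg=0xBA
After byte 2 (0x96): reg=0xC4
After byte 3 (0x35): reg=0xD9

Answer: 0xD9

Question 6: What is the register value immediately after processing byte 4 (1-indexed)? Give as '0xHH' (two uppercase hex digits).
Answer: 0x11

Derivation:
After byte 1 (0x3E): reg=0xBA
After byte 2 (0x96): reg=0xC4
After byte 3 (0x35): reg=0xD9
After byte 4 (0xB3): reg=0x11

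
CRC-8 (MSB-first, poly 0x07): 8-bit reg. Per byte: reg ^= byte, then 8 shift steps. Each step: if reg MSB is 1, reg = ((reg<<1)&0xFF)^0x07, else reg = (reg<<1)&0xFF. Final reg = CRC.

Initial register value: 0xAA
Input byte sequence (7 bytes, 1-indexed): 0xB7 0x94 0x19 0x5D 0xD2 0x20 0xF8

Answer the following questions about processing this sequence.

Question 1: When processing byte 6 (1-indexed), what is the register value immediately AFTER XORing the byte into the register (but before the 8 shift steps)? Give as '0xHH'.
Answer: 0xA5

Derivation:
Register before byte 6: 0x85
Byte 6: 0x20
0x85 XOR 0x20 = 0xA5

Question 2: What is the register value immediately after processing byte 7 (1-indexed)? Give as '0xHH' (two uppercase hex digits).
After byte 1 (0xB7): reg=0x53
After byte 2 (0x94): reg=0x5B
After byte 3 (0x19): reg=0xC9
After byte 4 (0x5D): reg=0xE5
After byte 5 (0xD2): reg=0x85
After byte 6 (0x20): reg=0x72
After byte 7 (0xF8): reg=0xBF

Answer: 0xBF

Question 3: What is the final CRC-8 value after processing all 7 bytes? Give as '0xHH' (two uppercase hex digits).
After byte 1 (0xB7): reg=0x53
After byte 2 (0x94): reg=0x5B
After byte 3 (0x19): reg=0xC9
After byte 4 (0x5D): reg=0xE5
After byte 5 (0xD2): reg=0x85
After byte 6 (0x20): reg=0x72
After byte 7 (0xF8): reg=0xBF

Answer: 0xBF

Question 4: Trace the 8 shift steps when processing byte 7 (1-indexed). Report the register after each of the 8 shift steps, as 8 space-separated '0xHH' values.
Answer: 0x13 0x26 0x4C 0x98 0x37 0x6E 0xDC 0xBF

Derivation:
After byte 1 (0xB7): reg=0x53
After byte 2 (0x94): reg=0x5B
After byte 3 (0x19): reg=0xC9
After byte 4 (0x5D): reg=0xE5
After byte 5 (0xD2): reg=0x85
After byte 6 (0x20): reg=0x72
Register before byte 7: 0x72
After XOR with byte 0xF8: 0x8A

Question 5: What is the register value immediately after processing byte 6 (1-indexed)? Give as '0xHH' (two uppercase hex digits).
After byte 1 (0xB7): reg=0x53
After byte 2 (0x94): reg=0x5B
After byte 3 (0x19): reg=0xC9
After byte 4 (0x5D): reg=0xE5
After byte 5 (0xD2): reg=0x85
After byte 6 (0x20): reg=0x72

Answer: 0x72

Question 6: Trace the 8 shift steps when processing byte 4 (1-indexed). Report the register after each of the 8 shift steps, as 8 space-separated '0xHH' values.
After byte 1 (0xB7): reg=0x53
After byte 2 (0x94): reg=0x5B
After byte 3 (0x19): reg=0xC9
Register before byte 4: 0xC9
After XOR with byte 0x5D: 0x94

Answer: 0x2F 0x5E 0xBC 0x7F 0xFE 0xFB 0xF1 0xE5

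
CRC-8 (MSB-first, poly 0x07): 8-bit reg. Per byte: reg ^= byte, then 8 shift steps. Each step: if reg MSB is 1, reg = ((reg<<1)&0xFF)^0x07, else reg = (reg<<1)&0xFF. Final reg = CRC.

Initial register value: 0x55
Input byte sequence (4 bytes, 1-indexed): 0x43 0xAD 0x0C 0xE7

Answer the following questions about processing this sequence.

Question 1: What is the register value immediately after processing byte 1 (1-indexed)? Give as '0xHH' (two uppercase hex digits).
Answer: 0x62

Derivation:
After byte 1 (0x43): reg=0x62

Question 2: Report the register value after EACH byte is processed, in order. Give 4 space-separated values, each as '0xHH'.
0x62 0x63 0x0A 0x8D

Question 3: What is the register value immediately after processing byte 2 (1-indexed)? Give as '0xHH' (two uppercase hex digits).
Answer: 0x63

Derivation:
After byte 1 (0x43): reg=0x62
After byte 2 (0xAD): reg=0x63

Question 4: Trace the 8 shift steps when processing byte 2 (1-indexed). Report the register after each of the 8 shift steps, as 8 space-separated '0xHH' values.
After byte 1 (0x43): reg=0x62
Register before byte 2: 0x62
After XOR with byte 0xAD: 0xCF

Answer: 0x99 0x35 0x6A 0xD4 0xAF 0x59 0xB2 0x63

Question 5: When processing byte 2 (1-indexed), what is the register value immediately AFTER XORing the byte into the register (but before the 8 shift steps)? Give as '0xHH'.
Answer: 0xCF

Derivation:
Register before byte 2: 0x62
Byte 2: 0xAD
0x62 XOR 0xAD = 0xCF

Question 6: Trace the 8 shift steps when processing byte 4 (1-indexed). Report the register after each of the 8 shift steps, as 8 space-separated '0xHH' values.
Answer: 0xDD 0xBD 0x7D 0xFA 0xF3 0xE1 0xC5 0x8D

Derivation:
After byte 1 (0x43): reg=0x62
After byte 2 (0xAD): reg=0x63
After byte 3 (0x0C): reg=0x0A
Register before byte 4: 0x0A
After XOR with byte 0xE7: 0xED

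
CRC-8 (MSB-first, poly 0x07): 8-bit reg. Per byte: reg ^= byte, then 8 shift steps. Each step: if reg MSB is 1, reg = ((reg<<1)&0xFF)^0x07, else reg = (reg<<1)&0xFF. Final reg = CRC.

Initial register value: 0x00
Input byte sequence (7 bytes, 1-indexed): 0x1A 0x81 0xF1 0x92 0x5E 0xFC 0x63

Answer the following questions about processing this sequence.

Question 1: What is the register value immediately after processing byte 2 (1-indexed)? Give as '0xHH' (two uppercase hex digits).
After byte 1 (0x1A): reg=0x46
After byte 2 (0x81): reg=0x5B

Answer: 0x5B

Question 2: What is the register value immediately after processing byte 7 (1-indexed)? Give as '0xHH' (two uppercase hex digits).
After byte 1 (0x1A): reg=0x46
After byte 2 (0x81): reg=0x5B
After byte 3 (0xF1): reg=0x5F
After byte 4 (0x92): reg=0x6D
After byte 5 (0x5E): reg=0x99
After byte 6 (0xFC): reg=0x3C
After byte 7 (0x63): reg=0x9A

Answer: 0x9A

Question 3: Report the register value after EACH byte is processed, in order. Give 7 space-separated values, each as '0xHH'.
0x46 0x5B 0x5F 0x6D 0x99 0x3C 0x9A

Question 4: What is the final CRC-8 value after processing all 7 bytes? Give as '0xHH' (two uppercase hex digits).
Answer: 0x9A

Derivation:
After byte 1 (0x1A): reg=0x46
After byte 2 (0x81): reg=0x5B
After byte 3 (0xF1): reg=0x5F
After byte 4 (0x92): reg=0x6D
After byte 5 (0x5E): reg=0x99
After byte 6 (0xFC): reg=0x3C
After byte 7 (0x63): reg=0x9A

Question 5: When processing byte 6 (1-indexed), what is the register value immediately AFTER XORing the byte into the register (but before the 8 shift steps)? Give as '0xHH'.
Answer: 0x65

Derivation:
Register before byte 6: 0x99
Byte 6: 0xFC
0x99 XOR 0xFC = 0x65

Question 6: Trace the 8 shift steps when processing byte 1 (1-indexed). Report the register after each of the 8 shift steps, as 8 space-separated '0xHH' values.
Answer: 0x34 0x68 0xD0 0xA7 0x49 0x92 0x23 0x46

Derivation:
Register before byte 1: 0x00
After XOR with byte 0x1A: 0x1A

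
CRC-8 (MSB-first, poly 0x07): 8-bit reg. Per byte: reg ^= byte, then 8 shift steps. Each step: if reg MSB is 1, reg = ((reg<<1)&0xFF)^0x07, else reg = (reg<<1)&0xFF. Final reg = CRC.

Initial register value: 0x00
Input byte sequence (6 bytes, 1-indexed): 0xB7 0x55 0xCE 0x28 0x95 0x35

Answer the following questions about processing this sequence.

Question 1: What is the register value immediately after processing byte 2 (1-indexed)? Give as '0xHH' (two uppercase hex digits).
Answer: 0x88

Derivation:
After byte 1 (0xB7): reg=0x0C
After byte 2 (0x55): reg=0x88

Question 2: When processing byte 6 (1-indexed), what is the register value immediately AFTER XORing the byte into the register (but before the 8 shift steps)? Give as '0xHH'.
Answer: 0x2A

Derivation:
Register before byte 6: 0x1F
Byte 6: 0x35
0x1F XOR 0x35 = 0x2A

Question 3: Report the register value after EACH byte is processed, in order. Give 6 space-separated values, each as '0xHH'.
0x0C 0x88 0xD5 0xFD 0x1F 0xD6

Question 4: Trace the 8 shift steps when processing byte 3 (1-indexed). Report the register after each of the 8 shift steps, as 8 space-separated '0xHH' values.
After byte 1 (0xB7): reg=0x0C
After byte 2 (0x55): reg=0x88
Register before byte 3: 0x88
After XOR with byte 0xCE: 0x46

Answer: 0x8C 0x1F 0x3E 0x7C 0xF8 0xF7 0xE9 0xD5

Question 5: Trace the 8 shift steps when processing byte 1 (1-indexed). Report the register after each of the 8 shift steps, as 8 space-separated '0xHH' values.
Register before byte 1: 0x00
After XOR with byte 0xB7: 0xB7

Answer: 0x69 0xD2 0xA3 0x41 0x82 0x03 0x06 0x0C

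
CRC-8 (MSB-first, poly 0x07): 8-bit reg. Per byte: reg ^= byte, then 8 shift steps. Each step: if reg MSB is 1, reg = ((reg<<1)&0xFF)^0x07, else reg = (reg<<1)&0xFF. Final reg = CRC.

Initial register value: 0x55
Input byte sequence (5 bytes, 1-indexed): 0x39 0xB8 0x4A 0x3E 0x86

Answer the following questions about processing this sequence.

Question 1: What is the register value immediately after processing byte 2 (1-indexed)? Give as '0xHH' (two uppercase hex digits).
After byte 1 (0x39): reg=0x03
After byte 2 (0xB8): reg=0x28

Answer: 0x28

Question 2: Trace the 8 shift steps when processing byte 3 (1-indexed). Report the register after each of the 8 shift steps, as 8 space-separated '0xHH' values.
After byte 1 (0x39): reg=0x03
After byte 2 (0xB8): reg=0x28
Register before byte 3: 0x28
After XOR with byte 0x4A: 0x62

Answer: 0xC4 0x8F 0x19 0x32 0x64 0xC8 0x97 0x29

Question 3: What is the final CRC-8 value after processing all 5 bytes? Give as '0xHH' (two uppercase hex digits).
After byte 1 (0x39): reg=0x03
After byte 2 (0xB8): reg=0x28
After byte 3 (0x4A): reg=0x29
After byte 4 (0x3E): reg=0x65
After byte 5 (0x86): reg=0xA7

Answer: 0xA7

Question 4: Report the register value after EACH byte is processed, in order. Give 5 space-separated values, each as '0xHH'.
0x03 0x28 0x29 0x65 0xA7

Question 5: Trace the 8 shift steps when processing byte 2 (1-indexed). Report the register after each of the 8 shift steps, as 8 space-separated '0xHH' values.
Answer: 0x71 0xE2 0xC3 0x81 0x05 0x0A 0x14 0x28

Derivation:
After byte 1 (0x39): reg=0x03
Register before byte 2: 0x03
After XOR with byte 0xB8: 0xBB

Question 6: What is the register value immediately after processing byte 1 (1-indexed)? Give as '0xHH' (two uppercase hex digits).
Answer: 0x03

Derivation:
After byte 1 (0x39): reg=0x03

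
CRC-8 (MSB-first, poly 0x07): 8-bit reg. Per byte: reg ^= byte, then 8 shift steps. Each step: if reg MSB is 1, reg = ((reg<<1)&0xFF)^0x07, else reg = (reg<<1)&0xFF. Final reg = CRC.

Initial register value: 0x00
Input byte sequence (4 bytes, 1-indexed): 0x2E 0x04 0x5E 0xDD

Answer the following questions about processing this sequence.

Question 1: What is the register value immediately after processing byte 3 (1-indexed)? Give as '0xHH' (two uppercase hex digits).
After byte 1 (0x2E): reg=0xCA
After byte 2 (0x04): reg=0x64
After byte 3 (0x5E): reg=0xA6

Answer: 0xA6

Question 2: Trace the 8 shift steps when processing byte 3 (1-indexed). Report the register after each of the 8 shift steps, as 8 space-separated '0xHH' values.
After byte 1 (0x2E): reg=0xCA
After byte 2 (0x04): reg=0x64
Register before byte 3: 0x64
After XOR with byte 0x5E: 0x3A

Answer: 0x74 0xE8 0xD7 0xA9 0x55 0xAA 0x53 0xA6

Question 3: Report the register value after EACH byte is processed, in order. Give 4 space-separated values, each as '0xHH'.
0xCA 0x64 0xA6 0x66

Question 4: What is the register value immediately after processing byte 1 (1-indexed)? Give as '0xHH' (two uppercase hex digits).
Answer: 0xCA

Derivation:
After byte 1 (0x2E): reg=0xCA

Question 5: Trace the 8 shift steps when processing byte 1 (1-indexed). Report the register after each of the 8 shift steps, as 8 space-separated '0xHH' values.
Answer: 0x5C 0xB8 0x77 0xEE 0xDB 0xB1 0x65 0xCA

Derivation:
Register before byte 1: 0x00
After XOR with byte 0x2E: 0x2E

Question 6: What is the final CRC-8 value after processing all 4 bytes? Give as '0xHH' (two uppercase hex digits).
Answer: 0x66

Derivation:
After byte 1 (0x2E): reg=0xCA
After byte 2 (0x04): reg=0x64
After byte 3 (0x5E): reg=0xA6
After byte 4 (0xDD): reg=0x66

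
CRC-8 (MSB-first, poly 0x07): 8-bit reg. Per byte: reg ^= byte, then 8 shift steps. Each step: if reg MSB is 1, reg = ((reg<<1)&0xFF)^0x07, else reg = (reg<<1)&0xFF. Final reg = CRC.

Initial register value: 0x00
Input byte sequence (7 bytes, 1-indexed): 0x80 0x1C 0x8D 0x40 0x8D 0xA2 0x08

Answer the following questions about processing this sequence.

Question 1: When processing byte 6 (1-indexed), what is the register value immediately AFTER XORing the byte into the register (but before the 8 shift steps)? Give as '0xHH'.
Answer: 0xD1

Derivation:
Register before byte 6: 0x73
Byte 6: 0xA2
0x73 XOR 0xA2 = 0xD1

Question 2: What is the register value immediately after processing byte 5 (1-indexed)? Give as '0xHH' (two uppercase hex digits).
After byte 1 (0x80): reg=0x89
After byte 2 (0x1C): reg=0xE2
After byte 3 (0x8D): reg=0x0A
After byte 4 (0x40): reg=0xF1
After byte 5 (0x8D): reg=0x73

Answer: 0x73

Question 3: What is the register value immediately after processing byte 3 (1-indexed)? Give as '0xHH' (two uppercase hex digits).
After byte 1 (0x80): reg=0x89
After byte 2 (0x1C): reg=0xE2
After byte 3 (0x8D): reg=0x0A

Answer: 0x0A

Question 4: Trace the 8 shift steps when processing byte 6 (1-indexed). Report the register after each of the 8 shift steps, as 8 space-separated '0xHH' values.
After byte 1 (0x80): reg=0x89
After byte 2 (0x1C): reg=0xE2
After byte 3 (0x8D): reg=0x0A
After byte 4 (0x40): reg=0xF1
After byte 5 (0x8D): reg=0x73
Register before byte 6: 0x73
After XOR with byte 0xA2: 0xD1

Answer: 0xA5 0x4D 0x9A 0x33 0x66 0xCC 0x9F 0x39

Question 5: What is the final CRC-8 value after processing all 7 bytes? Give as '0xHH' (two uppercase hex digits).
Answer: 0x97

Derivation:
After byte 1 (0x80): reg=0x89
After byte 2 (0x1C): reg=0xE2
After byte 3 (0x8D): reg=0x0A
After byte 4 (0x40): reg=0xF1
After byte 5 (0x8D): reg=0x73
After byte 6 (0xA2): reg=0x39
After byte 7 (0x08): reg=0x97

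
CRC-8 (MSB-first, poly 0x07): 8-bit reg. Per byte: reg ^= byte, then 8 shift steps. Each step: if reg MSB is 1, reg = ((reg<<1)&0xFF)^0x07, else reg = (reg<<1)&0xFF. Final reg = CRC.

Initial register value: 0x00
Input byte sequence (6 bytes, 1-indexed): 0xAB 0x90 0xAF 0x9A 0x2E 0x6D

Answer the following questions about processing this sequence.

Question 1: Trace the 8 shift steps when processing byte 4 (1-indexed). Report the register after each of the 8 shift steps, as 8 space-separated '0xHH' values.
After byte 1 (0xAB): reg=0x58
After byte 2 (0x90): reg=0x76
After byte 3 (0xAF): reg=0x01
Register before byte 4: 0x01
After XOR with byte 0x9A: 0x9B

Answer: 0x31 0x62 0xC4 0x8F 0x19 0x32 0x64 0xC8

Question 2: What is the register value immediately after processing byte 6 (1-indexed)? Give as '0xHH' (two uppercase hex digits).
After byte 1 (0xAB): reg=0x58
After byte 2 (0x90): reg=0x76
After byte 3 (0xAF): reg=0x01
After byte 4 (0x9A): reg=0xC8
After byte 5 (0x2E): reg=0xBC
After byte 6 (0x6D): reg=0x39

Answer: 0x39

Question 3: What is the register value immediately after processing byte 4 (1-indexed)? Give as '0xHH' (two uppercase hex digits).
Answer: 0xC8

Derivation:
After byte 1 (0xAB): reg=0x58
After byte 2 (0x90): reg=0x76
After byte 3 (0xAF): reg=0x01
After byte 4 (0x9A): reg=0xC8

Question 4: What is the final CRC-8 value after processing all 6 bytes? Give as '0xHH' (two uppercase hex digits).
After byte 1 (0xAB): reg=0x58
After byte 2 (0x90): reg=0x76
After byte 3 (0xAF): reg=0x01
After byte 4 (0x9A): reg=0xC8
After byte 5 (0x2E): reg=0xBC
After byte 6 (0x6D): reg=0x39

Answer: 0x39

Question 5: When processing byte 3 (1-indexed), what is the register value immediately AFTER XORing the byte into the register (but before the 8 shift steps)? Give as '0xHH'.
Answer: 0xD9

Derivation:
Register before byte 3: 0x76
Byte 3: 0xAF
0x76 XOR 0xAF = 0xD9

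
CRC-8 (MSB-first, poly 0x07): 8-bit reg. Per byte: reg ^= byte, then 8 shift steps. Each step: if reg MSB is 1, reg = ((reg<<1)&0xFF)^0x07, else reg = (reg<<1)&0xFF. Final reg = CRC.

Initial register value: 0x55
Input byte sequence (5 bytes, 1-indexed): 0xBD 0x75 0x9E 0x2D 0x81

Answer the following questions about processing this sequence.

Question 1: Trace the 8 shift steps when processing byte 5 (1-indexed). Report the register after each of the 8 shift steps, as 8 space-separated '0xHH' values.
Answer: 0x0C 0x18 0x30 0x60 0xC0 0x87 0x09 0x12

Derivation:
After byte 1 (0xBD): reg=0x96
After byte 2 (0x75): reg=0xA7
After byte 3 (0x9E): reg=0xAF
After byte 4 (0x2D): reg=0x87
Register before byte 5: 0x87
After XOR with byte 0x81: 0x06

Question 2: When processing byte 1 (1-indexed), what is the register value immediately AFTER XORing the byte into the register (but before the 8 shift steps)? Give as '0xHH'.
Answer: 0xE8

Derivation:
Register before byte 1: 0x55
Byte 1: 0xBD
0x55 XOR 0xBD = 0xE8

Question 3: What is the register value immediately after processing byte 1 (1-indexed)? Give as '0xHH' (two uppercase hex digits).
After byte 1 (0xBD): reg=0x96

Answer: 0x96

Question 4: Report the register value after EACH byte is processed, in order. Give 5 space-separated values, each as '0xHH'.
0x96 0xA7 0xAF 0x87 0x12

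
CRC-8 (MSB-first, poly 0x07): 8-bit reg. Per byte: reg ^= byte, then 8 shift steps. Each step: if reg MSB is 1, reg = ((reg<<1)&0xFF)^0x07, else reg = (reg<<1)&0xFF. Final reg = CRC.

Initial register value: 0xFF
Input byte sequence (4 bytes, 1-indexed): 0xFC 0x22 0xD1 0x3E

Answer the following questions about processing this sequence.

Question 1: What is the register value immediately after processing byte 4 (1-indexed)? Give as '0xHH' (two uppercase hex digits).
After byte 1 (0xFC): reg=0x09
After byte 2 (0x22): reg=0xD1
After byte 3 (0xD1): reg=0x00
After byte 4 (0x3E): reg=0xBA

Answer: 0xBA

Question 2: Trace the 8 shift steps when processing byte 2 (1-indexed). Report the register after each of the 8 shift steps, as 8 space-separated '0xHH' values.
Answer: 0x56 0xAC 0x5F 0xBE 0x7B 0xF6 0xEB 0xD1

Derivation:
After byte 1 (0xFC): reg=0x09
Register before byte 2: 0x09
After XOR with byte 0x22: 0x2B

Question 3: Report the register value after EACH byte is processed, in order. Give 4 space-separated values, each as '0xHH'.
0x09 0xD1 0x00 0xBA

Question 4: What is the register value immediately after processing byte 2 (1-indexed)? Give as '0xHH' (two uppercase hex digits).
After byte 1 (0xFC): reg=0x09
After byte 2 (0x22): reg=0xD1

Answer: 0xD1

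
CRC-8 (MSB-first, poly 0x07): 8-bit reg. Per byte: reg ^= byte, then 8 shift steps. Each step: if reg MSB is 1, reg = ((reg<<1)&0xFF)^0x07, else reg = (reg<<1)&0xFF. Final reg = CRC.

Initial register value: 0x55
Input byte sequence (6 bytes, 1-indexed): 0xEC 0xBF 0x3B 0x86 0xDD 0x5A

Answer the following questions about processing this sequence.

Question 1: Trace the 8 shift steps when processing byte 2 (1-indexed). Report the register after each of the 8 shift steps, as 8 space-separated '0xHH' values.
Answer: 0x35 0x6A 0xD4 0xAF 0x59 0xB2 0x63 0xC6

Derivation:
After byte 1 (0xEC): reg=0x26
Register before byte 2: 0x26
After XOR with byte 0xBF: 0x99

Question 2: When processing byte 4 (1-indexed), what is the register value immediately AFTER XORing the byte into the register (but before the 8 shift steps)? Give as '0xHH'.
Answer: 0x7B

Derivation:
Register before byte 4: 0xFD
Byte 4: 0x86
0xFD XOR 0x86 = 0x7B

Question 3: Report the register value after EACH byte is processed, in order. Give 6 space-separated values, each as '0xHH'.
0x26 0xC6 0xFD 0x66 0x28 0x59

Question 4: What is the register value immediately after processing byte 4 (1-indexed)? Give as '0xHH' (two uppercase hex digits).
Answer: 0x66

Derivation:
After byte 1 (0xEC): reg=0x26
After byte 2 (0xBF): reg=0xC6
After byte 3 (0x3B): reg=0xFD
After byte 4 (0x86): reg=0x66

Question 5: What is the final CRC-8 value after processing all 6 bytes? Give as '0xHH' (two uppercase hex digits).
Answer: 0x59

Derivation:
After byte 1 (0xEC): reg=0x26
After byte 2 (0xBF): reg=0xC6
After byte 3 (0x3B): reg=0xFD
After byte 4 (0x86): reg=0x66
After byte 5 (0xDD): reg=0x28
After byte 6 (0x5A): reg=0x59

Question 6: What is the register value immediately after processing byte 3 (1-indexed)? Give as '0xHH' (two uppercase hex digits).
Answer: 0xFD

Derivation:
After byte 1 (0xEC): reg=0x26
After byte 2 (0xBF): reg=0xC6
After byte 3 (0x3B): reg=0xFD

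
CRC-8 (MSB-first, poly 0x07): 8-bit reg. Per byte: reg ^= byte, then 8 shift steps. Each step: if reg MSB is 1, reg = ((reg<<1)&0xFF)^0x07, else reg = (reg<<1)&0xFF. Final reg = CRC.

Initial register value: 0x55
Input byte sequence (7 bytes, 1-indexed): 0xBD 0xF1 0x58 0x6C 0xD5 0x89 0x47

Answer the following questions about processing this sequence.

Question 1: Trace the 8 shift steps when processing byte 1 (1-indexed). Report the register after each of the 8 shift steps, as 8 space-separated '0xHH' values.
Answer: 0xD7 0xA9 0x55 0xAA 0x53 0xA6 0x4B 0x96

Derivation:
Register before byte 1: 0x55
After XOR with byte 0xBD: 0xE8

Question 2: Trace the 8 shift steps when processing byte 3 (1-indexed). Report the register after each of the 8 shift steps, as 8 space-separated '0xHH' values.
After byte 1 (0xBD): reg=0x96
After byte 2 (0xF1): reg=0x32
Register before byte 3: 0x32
After XOR with byte 0x58: 0x6A

Answer: 0xD4 0xAF 0x59 0xB2 0x63 0xC6 0x8B 0x11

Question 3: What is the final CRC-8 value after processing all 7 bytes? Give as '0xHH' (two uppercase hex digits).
Answer: 0xFA

Derivation:
After byte 1 (0xBD): reg=0x96
After byte 2 (0xF1): reg=0x32
After byte 3 (0x58): reg=0x11
After byte 4 (0x6C): reg=0x74
After byte 5 (0xD5): reg=0x6E
After byte 6 (0x89): reg=0xBB
After byte 7 (0x47): reg=0xFA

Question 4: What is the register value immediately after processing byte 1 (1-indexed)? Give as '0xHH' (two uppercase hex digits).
Answer: 0x96

Derivation:
After byte 1 (0xBD): reg=0x96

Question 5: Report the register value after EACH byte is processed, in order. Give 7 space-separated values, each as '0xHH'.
0x96 0x32 0x11 0x74 0x6E 0xBB 0xFA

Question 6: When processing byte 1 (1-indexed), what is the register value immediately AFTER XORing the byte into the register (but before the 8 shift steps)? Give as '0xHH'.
Register before byte 1: 0x55
Byte 1: 0xBD
0x55 XOR 0xBD = 0xE8

Answer: 0xE8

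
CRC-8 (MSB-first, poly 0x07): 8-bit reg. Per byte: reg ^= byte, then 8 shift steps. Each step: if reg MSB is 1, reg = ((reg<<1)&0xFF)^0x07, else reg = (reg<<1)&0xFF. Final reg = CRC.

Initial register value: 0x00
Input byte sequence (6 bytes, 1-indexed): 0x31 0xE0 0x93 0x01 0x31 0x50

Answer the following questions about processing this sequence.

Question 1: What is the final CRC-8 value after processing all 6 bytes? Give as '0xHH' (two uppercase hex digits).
Answer: 0xEB

Derivation:
After byte 1 (0x31): reg=0x97
After byte 2 (0xE0): reg=0x42
After byte 3 (0x93): reg=0x39
After byte 4 (0x01): reg=0xA8
After byte 5 (0x31): reg=0xC6
After byte 6 (0x50): reg=0xEB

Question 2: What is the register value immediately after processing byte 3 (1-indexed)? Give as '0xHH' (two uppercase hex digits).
Answer: 0x39

Derivation:
After byte 1 (0x31): reg=0x97
After byte 2 (0xE0): reg=0x42
After byte 3 (0x93): reg=0x39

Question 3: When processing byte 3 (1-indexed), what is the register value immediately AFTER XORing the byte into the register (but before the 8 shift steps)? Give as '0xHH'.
Register before byte 3: 0x42
Byte 3: 0x93
0x42 XOR 0x93 = 0xD1

Answer: 0xD1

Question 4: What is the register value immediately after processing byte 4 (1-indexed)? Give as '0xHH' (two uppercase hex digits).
Answer: 0xA8

Derivation:
After byte 1 (0x31): reg=0x97
After byte 2 (0xE0): reg=0x42
After byte 3 (0x93): reg=0x39
After byte 4 (0x01): reg=0xA8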